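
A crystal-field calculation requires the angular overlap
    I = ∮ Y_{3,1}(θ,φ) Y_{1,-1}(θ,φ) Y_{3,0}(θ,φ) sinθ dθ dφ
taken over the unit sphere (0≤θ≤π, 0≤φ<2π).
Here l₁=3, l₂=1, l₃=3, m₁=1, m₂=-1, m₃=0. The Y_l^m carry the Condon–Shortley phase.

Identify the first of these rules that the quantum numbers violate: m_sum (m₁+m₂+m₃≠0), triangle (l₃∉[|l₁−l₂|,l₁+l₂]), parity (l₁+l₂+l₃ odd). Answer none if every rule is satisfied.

Σmᵢ = 0  ✓
l₃∈[|l₁−l₂|,l₁+l₂]=[2,4], have l₃=3  ✓
Σlᵢ = 7 ⇒ odd  ✗

parity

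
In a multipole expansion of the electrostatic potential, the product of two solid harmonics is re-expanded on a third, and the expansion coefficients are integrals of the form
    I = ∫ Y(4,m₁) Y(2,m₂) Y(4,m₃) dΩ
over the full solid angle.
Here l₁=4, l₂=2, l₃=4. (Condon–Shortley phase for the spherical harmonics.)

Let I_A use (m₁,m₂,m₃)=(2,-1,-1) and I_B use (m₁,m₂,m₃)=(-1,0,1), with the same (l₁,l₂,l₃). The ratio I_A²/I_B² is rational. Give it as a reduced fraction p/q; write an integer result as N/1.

Same 4,2,4: normalisation and zero-m 3j drop out of the ratio.
A: Δ: 2! 6! 2! / 11! → 1/13860; sum: t=0:+1/96 t=1:−1/240 = 1/160; 3j²(4 2 4; 2 -1 -1) = Δ·Π!·Σ² = 27/1540  (sign -1)
B: Δ: 2! 6! 2! / 11! → 1/13860; sum: t=0:+1/480 t=1:−1/48 t=2:+1/144 = -17/1440; 3j²(4 2 4; -1 0 1) = Δ·Π!·Σ² = 289/13860  (sign +1)
I_A²/I_B² = (27/1540)/(289/13860) = 243/289

243/289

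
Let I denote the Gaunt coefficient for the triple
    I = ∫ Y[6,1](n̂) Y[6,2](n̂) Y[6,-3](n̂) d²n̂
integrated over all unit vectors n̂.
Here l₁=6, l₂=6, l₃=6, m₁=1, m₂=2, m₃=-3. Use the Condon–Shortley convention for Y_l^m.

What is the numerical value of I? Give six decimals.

Rules hold: Σm=0, L=18 even, 0≤6≤12.
N = 13·13·13 = 2197
Δ = 6!·6!·6!/19! = 1/325909584
Racah Σ t=0..6: t=0:+1/373248000 t=1:−1/1728000 t=2:+1/110592 t=3:−1/46656 t=4:+1/110592 t=5:−1/1728000 t=6:+1/373248000 = -7/1555200
⇒ 3j(6 6 6; 0 0 0)² = 400/46189, sgn -1
Racah Σ t=2..5: t=2:+1/1244160 t=3:−1/207360 t=4:+1/276480 t=5:−1/3110400 = -1/1382400
⇒ 3j(6 6 6; 1 2 -3)² = 189/92378, sgn +1
4πI² = N·(3j₀)²·(3jₘ)² = 491400/12623809
I = -1·√(0.0389264/4π) = -0.05565670

-0.055657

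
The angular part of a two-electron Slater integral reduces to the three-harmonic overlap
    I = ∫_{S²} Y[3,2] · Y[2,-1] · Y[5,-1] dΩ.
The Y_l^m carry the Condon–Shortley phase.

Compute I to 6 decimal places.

-0.117387

Checks pass: Σm=0; 10 even; l₃=5∈[1,5].
(2·3+1)(2·2+1)(2·5+1) = 385
Δ: 0! 6! 4! / 11! → 1/2310
sum: t=0:+1/144 = 1/144
3j²(3 2 5; 0 0 0) = Δ·Π!·Σ² = 10/231  (sign -1)
sum: t=0:+1/720 = 1/720
3j²(3 2 5; 2 -1 -1) = Δ·Π!·Σ² = 4/385  (sign +1)
combine: 4πI² = 385·10/231·4/385 = 40/231
take √, sign -1: I = -0.11738675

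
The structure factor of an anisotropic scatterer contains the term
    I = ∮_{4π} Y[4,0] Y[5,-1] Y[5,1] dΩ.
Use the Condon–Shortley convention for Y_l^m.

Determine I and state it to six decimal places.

-0.086798

Checks pass: Σm=0; 14 even; l₃=5∈[1,9].
(2·4+1)(2·5+1)(2·5+1) = 1089
Δ: 4! 4! 6! / 15! → 1/3153150
sum: t=0:+1/69120 t=1:−1/1728 t=2:+1/576 t=3:−1/1728 t=4:+1/69120 = 7/11520
3j²(4 5 5; 0 0 0) = Δ·Π!·Σ² = 2/143  (sign -1)
sum: t=0:+1/27648 t=1:−1/1296 t=2:+1/768 t=3:−1/4320 t=4:+1/414720 = 7/20736
3j²(4 5 5; 0 -1 1) = Δ·Π!·Σ² = 8/1287  (sign +1)
combine: 4πI² = 1089·2/143·8/1287 = 16/169
take √, sign -1: I = -0.08679840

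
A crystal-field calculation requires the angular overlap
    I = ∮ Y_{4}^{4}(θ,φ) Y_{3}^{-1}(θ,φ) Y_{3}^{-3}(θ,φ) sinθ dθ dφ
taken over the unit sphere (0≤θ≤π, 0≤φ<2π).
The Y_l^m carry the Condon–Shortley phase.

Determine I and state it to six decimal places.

-0.166198

Checks pass: Σm=0; 10 even; l₃=3∈[1,7].
(2·4+1)(2·3+1)(2·3+1) = 441
Δ: 4! 4! 2! / 11! → 1/34650
sum: t=1:−1/72 t=2:+1/16 t=3:−1/72 = 5/144
3j²(4 3 3; 0 0 0) = Δ·Π!·Σ² = 2/77  (sign -1)
sum: t=0:+1/1152 = 1/1152
3j²(4 3 3; 4 -1 -3) = Δ·Π!·Σ² = 1/33  (sign +1)
combine: 4πI² = 441·2/77·1/33 = 42/121
take √, sign -1: I = -0.16619847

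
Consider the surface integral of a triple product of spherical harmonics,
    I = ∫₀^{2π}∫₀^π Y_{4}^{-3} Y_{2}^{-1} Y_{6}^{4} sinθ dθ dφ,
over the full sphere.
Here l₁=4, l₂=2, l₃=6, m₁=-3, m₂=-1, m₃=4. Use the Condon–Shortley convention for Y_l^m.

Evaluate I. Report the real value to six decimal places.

m-sum 0 ✓  L=12 even ✓  2≤6≤6 ✓
Π(2lᵢ+1) = 9×5×13 = 585
triangle coeff Δ(4,2,6) = 1/6435
Σ_t [0,0]: t=0:+1/2304 = 1/2304
(3j)²=5/143 [(4 2 6; 0 0 0)], sign=+1
Σ_t [0,0]: t=0:+1/30240 = 1/30240
(3j)²=16/429 [(4 2 6; -3 -1 4)], sign=+1
⇒ 4πI² = 1200/1573
I = (+1)√(1200/1573/(4π)) = 0.24638901

0.246389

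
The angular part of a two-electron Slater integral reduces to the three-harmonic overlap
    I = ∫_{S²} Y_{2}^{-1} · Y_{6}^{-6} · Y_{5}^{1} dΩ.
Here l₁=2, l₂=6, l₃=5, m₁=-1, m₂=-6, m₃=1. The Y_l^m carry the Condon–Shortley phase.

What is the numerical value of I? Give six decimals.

0.000000

Σmᵢ = -6 ≠ 0, so the φ-integral vanishes; I = 0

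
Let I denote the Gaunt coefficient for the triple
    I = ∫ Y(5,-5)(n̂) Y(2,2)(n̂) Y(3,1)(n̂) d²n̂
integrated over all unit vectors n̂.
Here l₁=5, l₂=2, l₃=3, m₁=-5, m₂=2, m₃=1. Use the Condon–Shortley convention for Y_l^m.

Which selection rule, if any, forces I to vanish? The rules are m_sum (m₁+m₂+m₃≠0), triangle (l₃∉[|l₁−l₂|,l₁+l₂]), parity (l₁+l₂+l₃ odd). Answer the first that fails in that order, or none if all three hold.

m_sum

Σmᵢ = -2  ✗
l₃∈[|l₁−l₂|,l₁+l₂]=[3,7], have l₃=3
Σlᵢ = 10 ⇒ even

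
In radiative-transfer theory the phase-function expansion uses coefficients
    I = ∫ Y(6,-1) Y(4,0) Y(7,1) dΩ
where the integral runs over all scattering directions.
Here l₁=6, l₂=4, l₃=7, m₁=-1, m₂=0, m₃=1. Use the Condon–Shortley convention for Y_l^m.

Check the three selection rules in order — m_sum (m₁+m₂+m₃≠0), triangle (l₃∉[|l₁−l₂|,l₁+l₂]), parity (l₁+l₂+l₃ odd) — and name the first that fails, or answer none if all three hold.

parity

m₁+m₂+m₃ = -1 + 0 + 1 = 0  ✓
triangle: |6−4|=2 ≤ l₃=7 ≤ 6+4=10  ✓
parity: l₁+l₂+l₃ = 17 is odd  ✗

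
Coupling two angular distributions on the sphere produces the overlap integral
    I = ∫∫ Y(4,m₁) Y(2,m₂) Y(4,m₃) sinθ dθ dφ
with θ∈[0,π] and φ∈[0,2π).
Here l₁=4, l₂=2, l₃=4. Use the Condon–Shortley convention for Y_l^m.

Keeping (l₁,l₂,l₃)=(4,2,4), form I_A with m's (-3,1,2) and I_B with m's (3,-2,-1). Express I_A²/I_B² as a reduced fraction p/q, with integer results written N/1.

25/18

Shared (l₁,l₂,l₃)=(4,2,4): N and (l;000)² cancel in I_A²/I_B².
A: Δ = 2!·6!·2!/11! = 1/13860; Racah Σ t=1..2: t=1:−1/1440 t=2:+1/240 = 1/288; ⇒ 3j(4 2 4; -3 1 2)² = 5/132, sgn +1
B: Δ = 2!·6!·2!/11! = 1/13860; Racah Σ t=0..0: t=0:+1/480 = 1/480; ⇒ 3j(4 2 4; 3 -2 -1)² = 3/110, sgn -1
I_A²/I_B² = (5/132)/(3/110) = 25/18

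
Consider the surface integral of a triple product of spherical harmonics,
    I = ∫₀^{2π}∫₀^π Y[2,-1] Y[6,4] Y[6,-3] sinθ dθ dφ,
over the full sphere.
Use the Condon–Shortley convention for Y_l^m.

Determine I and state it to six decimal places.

Checks pass: Σm=0; 14 even; l₃=6∈[4,8].
(2·2+1)(2·6+1)(2·6+1) = 845
Δ: 2! 2! 10! / 15! → 1/90090
sum: t=0:+1/69120 t=1:−1/14400 t=2:+1/69120 = -7/172800
3j²(2 6 6; 0 0 0) = Δ·Π!·Σ² = 14/715  (sign -1)
sum: t=1:−1/725760 t=2:+1/161280 = 1/207360
3j²(2 6 6; -1 4 -3) = Δ·Π!·Σ² = 7/286  (sign -1)
combine: 4πI² = 845·14/715·7/286 = 49/121
take √, sign +1: I = 0.17951487

0.179515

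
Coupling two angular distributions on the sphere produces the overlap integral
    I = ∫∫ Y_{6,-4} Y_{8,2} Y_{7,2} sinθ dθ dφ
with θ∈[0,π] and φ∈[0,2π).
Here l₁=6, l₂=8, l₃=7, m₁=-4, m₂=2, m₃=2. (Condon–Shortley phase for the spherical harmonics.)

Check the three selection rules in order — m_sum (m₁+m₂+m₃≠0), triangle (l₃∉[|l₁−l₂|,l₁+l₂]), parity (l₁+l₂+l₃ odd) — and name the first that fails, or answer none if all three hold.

parity

azimuthal sum: -4 + 2 + 2 = 0  ✓
2 ≤ 7 ≤ 14 (triangle on l)  ✓
L = 6 + 8 + 7 = 21 (odd)  ✗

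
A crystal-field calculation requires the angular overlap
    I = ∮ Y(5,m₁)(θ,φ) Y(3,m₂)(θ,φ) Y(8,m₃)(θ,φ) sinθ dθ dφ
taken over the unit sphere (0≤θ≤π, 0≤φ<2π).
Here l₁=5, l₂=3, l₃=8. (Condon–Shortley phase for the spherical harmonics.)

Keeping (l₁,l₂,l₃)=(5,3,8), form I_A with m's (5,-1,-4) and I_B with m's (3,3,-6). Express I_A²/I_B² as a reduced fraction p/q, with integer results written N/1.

2/91

Shared (l₁,l₂,l₃)=(5,3,8): N and (l;000)² cancel in I_A²/I_B².
A: Δ = 0!·10!·6!/17! = 1/136136; Racah Σ t=0..0: t=0:+1/174182400 = 1/174182400; ⇒ 3j(5 3 8; 5 -1 -4)² = 3/6188, sgn +1
B: Δ = 0!·10!·6!/17! = 1/136136; Racah Σ t=0..0: t=0:+1/58060800 = 1/58060800; ⇒ 3j(5 3 8; 3 3 -6)² = 3/136, sgn +1
I_A²/I_B² = (3/6188)/(3/136) = 2/91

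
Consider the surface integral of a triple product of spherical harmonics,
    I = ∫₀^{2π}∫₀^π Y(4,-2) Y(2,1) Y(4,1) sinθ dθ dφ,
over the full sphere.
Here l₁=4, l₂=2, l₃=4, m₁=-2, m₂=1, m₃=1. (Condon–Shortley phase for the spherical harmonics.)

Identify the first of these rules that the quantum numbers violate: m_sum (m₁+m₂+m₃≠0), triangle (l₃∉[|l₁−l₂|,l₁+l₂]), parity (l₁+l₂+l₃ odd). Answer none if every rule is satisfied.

none

azimuthal sum: -2 + 1 + 1 = 0  ✓
2 ≤ 4 ≤ 6 (triangle on l)  ✓
L = 4 + 2 + 4 = 10 (even)  ✓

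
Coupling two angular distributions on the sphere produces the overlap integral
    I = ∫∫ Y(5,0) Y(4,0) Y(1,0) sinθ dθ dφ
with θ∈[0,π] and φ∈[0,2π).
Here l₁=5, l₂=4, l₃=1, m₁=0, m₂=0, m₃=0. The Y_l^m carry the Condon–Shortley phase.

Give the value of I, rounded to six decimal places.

0.245532

Checks pass: Σm=0; 10 even; l₃=1∈[1,9].
(2·5+1)(2·4+1)(2·1+1) = 297
Δ: 8! 2! 0! / 11! → 1/495
sum: t=4:+1/576 = 1/576
3j²(5 4 1; 0 0 0) = Δ·Π!·Σ² = 5/99  (sign -1)
(m-triple is (0,0,0) — same symbol as above.)
combine: 4πI² = 297·5/99·5/99 = 25/33
take √, sign +1: I = 0.24553200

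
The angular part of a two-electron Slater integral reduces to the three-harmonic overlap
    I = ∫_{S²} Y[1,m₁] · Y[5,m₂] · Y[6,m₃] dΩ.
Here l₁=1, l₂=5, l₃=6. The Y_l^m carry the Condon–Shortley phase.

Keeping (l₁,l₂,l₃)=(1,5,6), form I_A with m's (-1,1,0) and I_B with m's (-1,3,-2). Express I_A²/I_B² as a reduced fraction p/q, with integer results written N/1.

l's match ⇒ only the (l;m) 3-j factors differ between A and B.
A: triangle coeff Δ(1,5,6) = 1/858; Σ_t [0,0]: t=0:+1/34560 = 1/34560; (3j)²=5/286 [(1 5 6; -1 1 0)], sign=+1
B: triangle coeff Δ(1,5,6) = 1/858; Σ_t [0,0]: t=0:+1/161280 = 1/161280; (3j)²=1/143 [(1 5 6; -1 3 -2)], sign=+1
I_A²/I_B² = (5/286)/(1/143) = 5/2

5/2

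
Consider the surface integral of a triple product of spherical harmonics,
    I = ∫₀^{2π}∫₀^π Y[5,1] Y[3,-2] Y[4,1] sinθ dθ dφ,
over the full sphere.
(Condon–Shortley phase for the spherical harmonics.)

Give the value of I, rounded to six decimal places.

0.138239

m-sum 0 ✓  L=12 even ✓  2≤4≤8 ✓
Π(2lᵢ+1) = 11×7×9 = 693
triangle coeff Δ(5,3,4) = 1/180180
Σ_t [1,3]: t=1:−1/576 t=2:+1/144 t=3:−1/576 = 1/288
(3j)²=20/1001 [(5 3 4; 0 0 0)], sign=+1
Σ_t [0,1]: t=0:+1/1152 t=1:−1/432 = -5/3456
(3j)²=625/36036 [(5 3 4; 1 -2 1)], sign=+1
⇒ 4πI² = 3125/13013
I = (+1)√(3125/13013/(4π)) = 0.13823925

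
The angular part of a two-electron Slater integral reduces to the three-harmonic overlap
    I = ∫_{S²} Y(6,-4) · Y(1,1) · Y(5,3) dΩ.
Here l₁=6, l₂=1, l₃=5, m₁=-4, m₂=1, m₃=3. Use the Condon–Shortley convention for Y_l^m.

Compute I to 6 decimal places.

m-sum 0 ✓  L=12 even ✓  5≤5≤7 ✓
Π(2lᵢ+1) = 13×3×11 = 429
triangle coeff Δ(6,1,5) = 1/858
Σ_t [1,1]: t=1:−1/14400 = -1/14400
(3j)²=6/143 [(6 1 5; 0 0 0)], sign=+1
Σ_t [2,2]: t=2:+1/161280 = 1/161280
(3j)²=15/286 [(6 1 5; -4 1 3)], sign=+1
⇒ 4πI² = 135/143
I = (+1)√(135/143/(4π)) = 0.27409047

0.274090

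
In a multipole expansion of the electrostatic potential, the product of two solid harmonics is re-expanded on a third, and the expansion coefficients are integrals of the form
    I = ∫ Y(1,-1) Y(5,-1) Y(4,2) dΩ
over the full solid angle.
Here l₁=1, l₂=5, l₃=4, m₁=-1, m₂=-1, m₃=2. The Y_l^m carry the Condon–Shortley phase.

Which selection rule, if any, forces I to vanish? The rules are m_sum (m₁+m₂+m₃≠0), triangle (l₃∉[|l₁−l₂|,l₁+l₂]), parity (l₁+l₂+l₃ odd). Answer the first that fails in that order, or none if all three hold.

azimuthal sum: -1 − 1 + 2 = 0  ✓
4 ≤ 4 ≤ 6 (triangle on l)  ✓
L = 1 + 5 + 4 = 10 (even)  ✓

none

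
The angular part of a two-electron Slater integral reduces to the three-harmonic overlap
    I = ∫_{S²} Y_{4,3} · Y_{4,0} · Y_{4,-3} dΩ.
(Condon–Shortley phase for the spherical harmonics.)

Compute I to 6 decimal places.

0.159788

m-sum 0 ✓  L=12 even ✓  0≤4≤8 ✓
Π(2lᵢ+1) = 9×9×9 = 729
triangle coeff Δ(4,4,4) = 1/450450
Σ_t [0,4]: t=0:+1/13824 t=1:−1/216 t=2:+1/64 t=3:−1/216 t=4:+1/13824 = 5/768
(3j)²=18/1001 [(4 4 4; 0 0 0)], sign=+1
Σ_t [0,1]: t=0:+1/3456 t=1:−1/864 = -1/1152
(3j)²=7/286 [(4 4 4; 3 0 -3)], sign=+1
⇒ 4πI² = 6561/20449
I = (+1)√(6561/20449/(4π)) = 0.15978796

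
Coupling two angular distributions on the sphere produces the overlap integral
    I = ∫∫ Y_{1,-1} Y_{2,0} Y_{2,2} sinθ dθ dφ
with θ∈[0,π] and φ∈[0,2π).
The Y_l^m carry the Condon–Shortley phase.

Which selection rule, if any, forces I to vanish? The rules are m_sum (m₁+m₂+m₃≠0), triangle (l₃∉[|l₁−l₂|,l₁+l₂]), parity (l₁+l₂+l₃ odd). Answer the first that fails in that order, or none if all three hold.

m_sum

m₁+m₂+m₃ = -1 + 0 + 2 = 1  ✗
triangle: |1−2|=1 ≤ l₃=2 ≤ 1+2=3
parity: l₁+l₂+l₃ = 5 is odd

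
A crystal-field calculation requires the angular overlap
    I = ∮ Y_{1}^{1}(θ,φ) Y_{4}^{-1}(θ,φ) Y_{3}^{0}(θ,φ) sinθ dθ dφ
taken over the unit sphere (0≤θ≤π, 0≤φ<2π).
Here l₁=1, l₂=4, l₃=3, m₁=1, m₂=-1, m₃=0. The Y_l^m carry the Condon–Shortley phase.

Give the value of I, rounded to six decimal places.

-0.194664

Rules hold: Σm=0, L=8 even, 3≤3≤5.
N = 3·9·7 = 189
Δ = 2!·0!·6!/9! = 1/252
Racah Σ t=1..1: t=1:−1/36 = -1/36
⇒ 3j(1 4 3; 0 0 0)² = 4/63, sgn +1
Racah Σ t=0..0: t=0:+1/72 = 1/72
⇒ 3j(1 4 3; 1 -1 0)² = 5/126, sgn -1
4πI² = N·(3j₀)²·(3jₘ)² = 10/21
I = -1·√(0.47619/4π) = -0.19466390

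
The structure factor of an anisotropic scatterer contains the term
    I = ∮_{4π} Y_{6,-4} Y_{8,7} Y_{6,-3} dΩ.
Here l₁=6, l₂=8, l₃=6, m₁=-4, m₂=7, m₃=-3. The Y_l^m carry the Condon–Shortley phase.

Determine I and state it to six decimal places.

Rules hold: Σm=0, L=20 even, 2≤6≤14.
N = 13·17·13 = 2873
Δ = 8!·4!·8!/21! = 1/1309458150
Racah Σ t=2..6: t=2:+1/49766400 t=3:−1/3110400 t=4:+1/1327104 t=5:−1/3110400 t=6:+1/49766400 = 1/6635520
⇒ 3j(6 8 6; 0 0 0)² = 350/46189, sgn +1
Racah Σ t=7..8: t=7:−1/1219276800 t=8:+1/812851200 = 1/2438553600
⇒ 3j(6 8 6; -4 7 -3)² = 6/2261, sgn -1
4πI² = N·(3j₀)²·(3jₘ)² = 3900/67507
I = -1·√(0.0577718/4π) = -0.06780363

-0.067804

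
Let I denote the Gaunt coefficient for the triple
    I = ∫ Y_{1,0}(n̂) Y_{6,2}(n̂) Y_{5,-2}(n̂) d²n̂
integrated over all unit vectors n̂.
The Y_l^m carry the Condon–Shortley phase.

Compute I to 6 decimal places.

Rules hold: Σm=0, L=12 even, 5≤5≤7.
N = 3·13·11 = 429
Δ = 2!·0!·10!/13! = 1/858
Racah Σ t=1..1: t=1:−1/14400 = -1/14400
⇒ 3j(1 6 5; 0 0 0)² = 6/143, sgn +1
Racah Σ t=1..1: t=1:−1/30240 = -1/30240
⇒ 3j(1 6 5; 0 2 -2)² = 16/429, sgn +1
4πI² = N·(3j₀)²·(3jₘ)² = 96/143
I = +1·√(0.671329/4π) = 0.23113338

0.231133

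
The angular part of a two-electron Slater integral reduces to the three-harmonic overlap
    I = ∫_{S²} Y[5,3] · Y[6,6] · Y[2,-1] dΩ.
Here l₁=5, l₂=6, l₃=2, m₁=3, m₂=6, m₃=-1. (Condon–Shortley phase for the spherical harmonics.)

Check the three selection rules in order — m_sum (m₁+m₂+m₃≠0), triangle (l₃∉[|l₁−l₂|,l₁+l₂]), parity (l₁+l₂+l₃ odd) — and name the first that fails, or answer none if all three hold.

azimuthal sum: 3 + 6 − 1 = 8  ✗
1 ≤ 2 ≤ 11 (triangle on l)
L = 5 + 6 + 2 = 13 (odd)

m_sum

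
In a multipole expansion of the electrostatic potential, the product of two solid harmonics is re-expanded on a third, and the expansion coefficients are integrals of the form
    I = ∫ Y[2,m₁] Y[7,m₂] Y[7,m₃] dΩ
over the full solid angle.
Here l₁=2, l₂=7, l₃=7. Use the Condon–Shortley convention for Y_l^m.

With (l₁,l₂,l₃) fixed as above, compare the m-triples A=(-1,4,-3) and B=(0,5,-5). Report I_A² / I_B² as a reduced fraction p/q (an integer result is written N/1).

l's match ⇒ only the (l;m) 3-j factors differ between A and B.
A: triangle coeff Δ(2,7,7) = 1/185640; Σ_t [1,2]: t=1:−1/14515200 t=2:+1/4354560 = 1/6220800; (3j)²=77/4420 [(2 7 7; -1 4 -3)], sign=+1
B: triangle coeff Δ(2,7,7) = 1/185640; Σ_t [0,2]: t=0:+1/1916006400 t=1:−1/39916800 t=2:+1/29030400 = 19/1916006400; (3j)²=361/185640 [(2 7 7; 0 5 -5)], sign=+1
I_A²/I_B² = (77/4420)/(361/185640) = 3234/361

3234/361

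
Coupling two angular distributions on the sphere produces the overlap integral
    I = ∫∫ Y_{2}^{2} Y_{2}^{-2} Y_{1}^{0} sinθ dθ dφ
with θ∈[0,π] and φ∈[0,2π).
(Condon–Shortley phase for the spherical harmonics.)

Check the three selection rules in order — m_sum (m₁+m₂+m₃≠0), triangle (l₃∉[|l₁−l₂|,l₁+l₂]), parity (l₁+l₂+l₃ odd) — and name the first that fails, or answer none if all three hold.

azimuthal sum: 2 − 2 + 0 = 0  ✓
0 ≤ 1 ≤ 4 (triangle on l)  ✓
L = 2 + 2 + 1 = 5 (odd)  ✗

parity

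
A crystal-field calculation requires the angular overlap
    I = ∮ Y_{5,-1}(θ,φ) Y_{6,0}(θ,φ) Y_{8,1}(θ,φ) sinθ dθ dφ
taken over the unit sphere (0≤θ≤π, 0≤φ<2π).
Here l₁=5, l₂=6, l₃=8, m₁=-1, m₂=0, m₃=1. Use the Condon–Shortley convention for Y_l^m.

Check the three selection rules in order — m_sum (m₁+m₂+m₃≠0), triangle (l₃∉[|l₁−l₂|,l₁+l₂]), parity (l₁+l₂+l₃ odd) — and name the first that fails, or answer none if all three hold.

parity

m₁+m₂+m₃ = -1 + 0 + 1 = 0  ✓
triangle: |5−6|=1 ≤ l₃=8 ≤ 5+6=11  ✓
parity: l₁+l₂+l₃ = 19 is odd  ✗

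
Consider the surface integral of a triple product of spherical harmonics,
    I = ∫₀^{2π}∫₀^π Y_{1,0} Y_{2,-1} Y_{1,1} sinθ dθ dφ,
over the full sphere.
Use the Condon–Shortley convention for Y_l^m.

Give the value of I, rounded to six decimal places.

-0.218510

m-sum 0 ✓  L=4 even ✓  1≤1≤3 ✓
Π(2lᵢ+1) = 3×5×3 = 45
triangle coeff Δ(1,2,1) = 1/30
Σ_t [1,1]: t=1:−1/1 = -1/1
(3j)²=2/15 [(1 2 1; 0 0 0)], sign=+1
Σ_t [1,1]: t=1:−1/2 = -1/2
(3j)²=1/10 [(1 2 1; 0 -1 1)], sign=-1
⇒ 4πI² = 3/5
I = (-1)√(3/5/(4π)) = -0.21850969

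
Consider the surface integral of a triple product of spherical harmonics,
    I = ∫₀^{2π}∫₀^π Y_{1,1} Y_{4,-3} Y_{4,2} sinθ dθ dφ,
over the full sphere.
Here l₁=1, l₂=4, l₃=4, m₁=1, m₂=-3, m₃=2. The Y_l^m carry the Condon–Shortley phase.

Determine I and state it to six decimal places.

L=9 odd ⇒ parity kills the (l;000) factor ⇒ I = 0

0.000000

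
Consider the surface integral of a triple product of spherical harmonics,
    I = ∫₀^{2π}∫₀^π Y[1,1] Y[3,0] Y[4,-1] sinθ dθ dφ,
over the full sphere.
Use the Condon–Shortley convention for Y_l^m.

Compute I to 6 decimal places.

Rules hold: Σm=0, L=8 even, 2≤4≤4.
N = 3·7·9 = 189
Δ = 0!·2!·6!/9! = 1/252
Racah Σ t=0..0: t=0:+1/36 = 1/36
⇒ 3j(1 3 4; 0 0 0)² = 4/63, sgn +1
Racah Σ t=0..0: t=0:+1/72 = 1/72
⇒ 3j(1 3 4; 1 0 -1)² = 5/126, sgn -1
4πI² = N·(3j₀)²·(3jₘ)² = 10/21
I = -1·√(0.47619/4π) = -0.19466390

-0.194664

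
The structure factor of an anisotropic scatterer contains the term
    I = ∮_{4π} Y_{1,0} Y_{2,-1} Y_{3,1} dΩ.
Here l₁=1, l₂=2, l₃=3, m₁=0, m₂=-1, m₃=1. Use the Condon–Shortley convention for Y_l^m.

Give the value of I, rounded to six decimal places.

-0.233597

Rules hold: Σm=0, L=6 even, 1≤3≤3.
N = 3·5·7 = 105
Δ = 0!·2!·4!/7! = 1/105
Racah Σ t=0..0: t=0:+1/4 = 1/4
⇒ 3j(1 2 3; 0 0 0)² = 3/35, sgn -1
Racah Σ t=0..0: t=0:+1/6 = 1/6
⇒ 3j(1 2 3; 0 -1 1)² = 8/105, sgn +1
4πI² = N·(3j₀)²·(3jₘ)² = 24/35
I = -1·√(0.685714/4π) = -0.23359668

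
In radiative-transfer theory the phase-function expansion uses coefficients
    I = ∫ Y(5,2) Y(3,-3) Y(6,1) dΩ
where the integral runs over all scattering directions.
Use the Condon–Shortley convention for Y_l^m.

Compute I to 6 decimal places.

0.145631

m-sum 0 ✓  L=14 even ✓  2≤6≤8 ✓
Π(2lᵢ+1) = 11×7×13 = 1001
triangle coeff Δ(5,3,6) = 1/675675
Σ_t [0,2]: t=0:+1/8640 t=1:−1/2304 t=2:+1/8640 = -7/34560
(3j)²=7/429 [(5 3 6; 0 0 0)], sign=-1
Σ_t [0,0]: t=0:+1/34560 = 1/34560
(3j)²=7/429 [(5 3 6; 2 -3 1)], sign=-1
⇒ 4πI² = 343/1287
I = (+1)√(343/1287/(4π)) = 0.14563067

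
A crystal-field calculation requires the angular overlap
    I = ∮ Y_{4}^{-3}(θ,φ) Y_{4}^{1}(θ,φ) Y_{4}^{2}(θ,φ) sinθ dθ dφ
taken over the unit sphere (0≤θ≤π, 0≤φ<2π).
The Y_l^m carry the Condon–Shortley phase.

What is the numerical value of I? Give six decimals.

Rules hold: Σm=0, L=12 even, 0≤4≤8.
N = 9·9·9 = 729
Δ = 4!·4!·4!/13! = 1/450450
Racah Σ t=0..4: t=0:+1/13824 t=1:−1/216 t=2:+1/64 t=3:−1/216 t=4:+1/13824 = 5/768
⇒ 3j(4 4 4; 0 0 0)² = 18/1001, sgn +1
Racah Σ t=3..4: t=3:−1/576 t=4:+1/864 = -1/1728
⇒ 3j(4 4 4; -3 1 2)² = 5/1287, sgn -1
4πI² = N·(3j₀)²·(3jₘ)² = 7290/143143
I = -1·√(0.0509281/4π) = -0.06366105

-0.063661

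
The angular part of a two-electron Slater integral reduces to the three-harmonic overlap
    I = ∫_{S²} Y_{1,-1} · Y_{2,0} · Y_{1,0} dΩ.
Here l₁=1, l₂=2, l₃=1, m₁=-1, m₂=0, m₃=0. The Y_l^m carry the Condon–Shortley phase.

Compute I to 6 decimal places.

-1 + 0 + 0 = -1 ≠ 0: azimuthal integral kills it; I = 0

0.000000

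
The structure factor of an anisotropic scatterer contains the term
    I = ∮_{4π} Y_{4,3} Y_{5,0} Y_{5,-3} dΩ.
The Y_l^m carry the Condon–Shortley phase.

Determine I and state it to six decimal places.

Checks pass: Σm=0; 14 even; l₃=5∈[1,9].
(2·4+1)(2·5+1)(2·5+1) = 1089
Δ: 4! 4! 6! / 15! → 1/3153150
sum: t=0:+1/69120 t=1:−1/1728 t=2:+1/576 t=3:−1/1728 t=4:+1/69120 = 7/11520
3j²(4 5 5; 0 0 0) = Δ·Π!·Σ² = 2/143  (sign -1)
sum: t=0:+1/17280 t=1:−1/6912 = -1/11520
3j²(4 5 5; 3 0 -3) = Δ·Π!·Σ² = 2/143  (sign -1)
combine: 4πI² = 1089·2/143·2/143 = 36/169
take √, sign +1: I = 0.13019760

0.130198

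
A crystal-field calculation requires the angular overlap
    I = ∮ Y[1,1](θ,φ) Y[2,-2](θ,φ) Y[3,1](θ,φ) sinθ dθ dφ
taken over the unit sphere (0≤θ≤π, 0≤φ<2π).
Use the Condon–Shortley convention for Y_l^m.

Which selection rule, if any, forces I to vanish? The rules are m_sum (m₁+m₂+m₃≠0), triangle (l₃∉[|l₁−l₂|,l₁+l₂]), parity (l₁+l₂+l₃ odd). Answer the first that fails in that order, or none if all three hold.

m₁+m₂+m₃ = 1 − 2 + 1 = 0  ✓
triangle: |1−2|=1 ≤ l₃=3 ≤ 1+2=3  ✓
parity: l₁+l₂+l₃ = 6 is even  ✓

none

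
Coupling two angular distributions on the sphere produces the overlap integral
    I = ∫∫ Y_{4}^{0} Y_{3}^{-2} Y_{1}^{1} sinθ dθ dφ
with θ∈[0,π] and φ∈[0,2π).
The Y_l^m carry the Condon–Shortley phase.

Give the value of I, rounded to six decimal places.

0.000000

m-sum = 0 − 2 + 1 = -1 ≠ 0 ⇒ I = 0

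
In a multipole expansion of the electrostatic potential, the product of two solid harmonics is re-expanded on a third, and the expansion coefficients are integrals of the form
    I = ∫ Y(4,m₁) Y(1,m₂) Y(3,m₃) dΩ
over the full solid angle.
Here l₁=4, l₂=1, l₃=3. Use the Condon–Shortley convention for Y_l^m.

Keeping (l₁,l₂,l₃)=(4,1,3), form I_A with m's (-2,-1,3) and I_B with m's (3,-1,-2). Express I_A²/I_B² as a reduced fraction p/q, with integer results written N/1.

1/21

l's match ⇒ only the (l;m) 3-j factors differ between A and B.
A: triangle coeff Δ(4,1,3) = 1/252; Σ_t [0,0]: t=0:+1/1440 = 1/1440; (3j)²=1/252 [(4 1 3; -2 -1 3)], sign=+1
B: triangle coeff Δ(4,1,3) = 1/252; Σ_t [0,0]: t=0:+1/240 = 1/240; (3j)²=1/12 [(4 1 3; 3 -1 -2)], sign=-1
I_A²/I_B² = (1/252)/(1/12) = 1/21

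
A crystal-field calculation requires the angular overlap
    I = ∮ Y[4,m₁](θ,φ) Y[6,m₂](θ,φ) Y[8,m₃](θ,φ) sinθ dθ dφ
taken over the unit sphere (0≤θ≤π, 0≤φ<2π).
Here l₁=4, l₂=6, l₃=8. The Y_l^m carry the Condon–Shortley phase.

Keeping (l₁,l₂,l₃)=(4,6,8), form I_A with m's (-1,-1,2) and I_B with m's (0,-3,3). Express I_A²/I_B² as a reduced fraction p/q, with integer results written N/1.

Same 4,6,8: normalisation and zero-m 3j drop out of the ratio.
A: Δ: 2! 6! 10! / 19! → 1/23279256; sum: t=0:+1/3456000 t=1:−1/829440 t=2:+1/2177280 = -199/435456000; 3j²(4 6 8; -1 -1 2) = Δ·Π!·Σ² = 39601/3879876  (sign -1)
B: Δ: 2! 6! 10! / 19! → 1/23279256; sum: t=0:+1/2903040 t=1:−1/2903040 t=2:+1/34836480 = 1/34836480; 3j²(4 6 8; 0 -3 3) = Δ·Π!·Σ² = 25/117572  (sign -1)
I_A²/I_B² = (39601/3879876)/(25/117572) = 39601/825

39601/825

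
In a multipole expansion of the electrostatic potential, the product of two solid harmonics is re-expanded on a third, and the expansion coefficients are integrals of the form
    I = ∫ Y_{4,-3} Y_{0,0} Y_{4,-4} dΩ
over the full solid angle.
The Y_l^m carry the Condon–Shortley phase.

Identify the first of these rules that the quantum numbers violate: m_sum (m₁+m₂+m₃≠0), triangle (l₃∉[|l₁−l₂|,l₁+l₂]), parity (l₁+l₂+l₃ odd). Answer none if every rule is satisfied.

m_sum

azimuthal sum: -3 + 0 − 4 = -7  ✗
4 ≤ 4 ≤ 4 (triangle on l)
L = 4 + 0 + 4 = 8 (even)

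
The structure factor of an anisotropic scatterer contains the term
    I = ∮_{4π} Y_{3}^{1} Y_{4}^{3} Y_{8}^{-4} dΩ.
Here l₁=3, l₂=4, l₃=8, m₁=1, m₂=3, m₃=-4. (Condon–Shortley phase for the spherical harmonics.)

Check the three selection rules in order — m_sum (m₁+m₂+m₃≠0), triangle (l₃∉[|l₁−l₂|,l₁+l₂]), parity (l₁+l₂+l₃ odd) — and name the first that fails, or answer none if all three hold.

Σmᵢ = 0  ✓
l₃∈[|l₁−l₂|,l₁+l₂]=[1,7], have l₃=8  ✗
Σlᵢ = 15 ⇒ odd

triangle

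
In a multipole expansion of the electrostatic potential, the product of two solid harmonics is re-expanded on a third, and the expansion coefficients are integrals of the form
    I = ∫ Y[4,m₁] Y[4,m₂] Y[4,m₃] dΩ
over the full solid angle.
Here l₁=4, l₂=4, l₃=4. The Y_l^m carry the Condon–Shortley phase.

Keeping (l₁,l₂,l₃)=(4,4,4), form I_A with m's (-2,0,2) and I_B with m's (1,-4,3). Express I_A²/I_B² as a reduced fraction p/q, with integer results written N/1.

Shared (l₁,l₂,l₃)=(4,4,4): N and (l;000)² cancel in I_A²/I_B².
A: Δ = 4!·4!·4!/13! = 1/450450; Racah Σ t=2..4: t=2:+1/384 t=3:−1/216 t=4:+1/2304 = -11/6912; ⇒ 3j(4 4 4; -2 0 2)² = 11/1638, sgn -1
B: Δ = 4!·4!·4!/13! = 1/450450; Racah Σ t=0..0: t=0:+1/3456 = 1/3456; ⇒ 3j(4 4 4; 1 -4 3)² = 35/1287, sgn -1
I_A²/I_B² = (11/1638)/(35/1287) = 121/490

121/490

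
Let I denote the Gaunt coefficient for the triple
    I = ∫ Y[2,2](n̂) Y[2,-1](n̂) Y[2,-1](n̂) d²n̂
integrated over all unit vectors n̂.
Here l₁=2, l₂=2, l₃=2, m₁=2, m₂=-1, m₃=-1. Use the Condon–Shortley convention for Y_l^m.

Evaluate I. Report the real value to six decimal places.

0.220728

m-sum 0 ✓  L=6 even ✓  0≤2≤4 ✓
Π(2lᵢ+1) = 5×5×5 = 125
triangle coeff Δ(2,2,2) = 1/630
Σ_t [0,2]: t=0:+1/8 t=1:−1/1 t=2:+1/8 = -3/4
(3j)²=2/35 [(2 2 2; 0 0 0)], sign=-1
Σ_t [0,0]: t=0:+1/4 = 1/4
(3j)²=3/35 [(2 2 2; 2 -1 -1)], sign=-1
⇒ 4πI² = 30/49
I = (+1)√(30/49/(4π)) = 0.22072812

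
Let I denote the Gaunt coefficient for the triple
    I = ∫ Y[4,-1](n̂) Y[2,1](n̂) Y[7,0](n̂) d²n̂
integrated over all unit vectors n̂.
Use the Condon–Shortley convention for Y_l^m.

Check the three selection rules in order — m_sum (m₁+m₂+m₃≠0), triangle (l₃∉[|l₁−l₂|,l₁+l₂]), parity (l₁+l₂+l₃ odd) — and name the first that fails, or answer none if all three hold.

azimuthal sum: -1 + 1 + 0 = 0  ✓
2 ≤ 7 ≤ 6 (triangle on l)  ✗
L = 4 + 2 + 7 = 13 (odd)

triangle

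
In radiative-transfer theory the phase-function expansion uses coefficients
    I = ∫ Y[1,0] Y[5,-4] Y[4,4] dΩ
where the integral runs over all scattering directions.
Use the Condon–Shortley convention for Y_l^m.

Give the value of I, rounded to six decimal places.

0.147319

m-sum 0 ✓  L=10 even ✓  4≤4≤6 ✓
Π(2lᵢ+1) = 3×11×9 = 297
triangle coeff Δ(1,5,4) = 1/495
Σ_t [1,1]: t=1:−1/576 = -1/576
(3j)²=5/99 [(1 5 4; 0 0 0)], sign=-1
Σ_t [1,1]: t=1:−1/40320 = -1/40320
(3j)²=1/55 [(1 5 4; 0 -4 4)], sign=-1
⇒ 4πI² = 3/11
I = (+1)√(3/11/(4π)) = 0.14731920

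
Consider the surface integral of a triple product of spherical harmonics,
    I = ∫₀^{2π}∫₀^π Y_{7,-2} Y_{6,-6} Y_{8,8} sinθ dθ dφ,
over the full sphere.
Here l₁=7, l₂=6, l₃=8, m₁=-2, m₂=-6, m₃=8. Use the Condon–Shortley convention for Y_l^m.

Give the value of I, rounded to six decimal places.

0.000000

Σlᵢ=21 odd — θ-integrand is odd under cosθ→−cosθ; I=0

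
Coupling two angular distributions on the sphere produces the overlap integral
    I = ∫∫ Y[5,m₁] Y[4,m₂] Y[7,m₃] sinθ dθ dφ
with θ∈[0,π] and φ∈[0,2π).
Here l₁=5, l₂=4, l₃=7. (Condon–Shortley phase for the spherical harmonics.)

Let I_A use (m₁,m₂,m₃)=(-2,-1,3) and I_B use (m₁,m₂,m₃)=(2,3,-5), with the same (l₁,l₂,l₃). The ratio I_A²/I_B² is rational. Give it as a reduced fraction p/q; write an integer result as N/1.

1849/77

l's match ⇒ only the (l;m) 3-j factors differ between A and B.
A: triangle coeff Δ(5,4,7) = 1/6126120; Σ_t [0,2]: t=0:+1/362880 t=1:−1/69120 t=2:+1/172800 = -43/7257600; (3j)²=1849/170170 [(5 4 7; -2 -1 3)], sign=-1
B: triangle coeff Δ(5,4,7) = 1/6126120; Σ_t [1,2]: t=1:−1/1036800 t=2:+1/1209600 = -1/7257600; (3j)²=1/2210 [(5 4 7; 2 3 -5)], sign=-1
I_A²/I_B² = (1849/170170)/(1/2210) = 1849/77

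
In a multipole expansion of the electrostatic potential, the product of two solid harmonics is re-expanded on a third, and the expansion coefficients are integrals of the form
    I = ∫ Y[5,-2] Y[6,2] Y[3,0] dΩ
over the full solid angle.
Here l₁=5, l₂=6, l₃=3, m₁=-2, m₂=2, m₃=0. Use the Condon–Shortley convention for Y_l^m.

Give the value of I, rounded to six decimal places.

m-sum 0 ✓  L=14 even ✓  1≤3≤11 ✓
Π(2lᵢ+1) = 11×13×7 = 1001
triangle coeff Δ(5,6,3) = 1/675675
Σ_t [3,5]: t=3:−1/8640 t=4:+1/2304 t=5:−1/8640 = 7/34560
(3j)²=7/429 [(5 6 3; 0 0 0)], sign=-1
Σ_t [5,7]: t=5:−1/8640 t=6:+1/5760 t=7:−1/60480 = 1/24192
(3j)²=8/3003 [(5 6 3; -2 2 0)], sign=-1
⇒ 4πI² = 56/1287
I = (+1)√(56/1287/(4π)) = 0.05884368

0.058844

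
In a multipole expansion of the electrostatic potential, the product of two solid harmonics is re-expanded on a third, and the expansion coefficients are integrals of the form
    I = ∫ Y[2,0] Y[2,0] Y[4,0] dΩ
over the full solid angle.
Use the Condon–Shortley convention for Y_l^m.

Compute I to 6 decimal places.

0.241796

Rules hold: Σm=0, L=8 even, 0≤4≤4.
N = 5·5·9 = 225
Δ = 0!·4!·4!/9! = 1/630
Racah Σ t=0..0: t=0:+1/16 = 1/16
⇒ 3j(2 2 4; 0 0 0)² = 2/35, sgn +1
(m-triple is (0,0,0) — same symbol as above.)
4πI² = N·(3j₀)²·(3jₘ)² = 36/49
I = +1·√(0.734694/4π) = 0.24179554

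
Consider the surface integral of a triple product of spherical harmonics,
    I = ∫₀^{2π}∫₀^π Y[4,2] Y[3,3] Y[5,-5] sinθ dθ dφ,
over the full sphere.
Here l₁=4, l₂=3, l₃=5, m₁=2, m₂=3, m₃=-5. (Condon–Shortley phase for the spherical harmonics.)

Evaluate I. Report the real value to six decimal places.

0.138791

Checks pass: Σm=0; 12 even; l₃=5∈[1,7].
(2·4+1)(2·3+1)(2·5+1) = 693
Δ: 2! 6! 4! / 13! → 1/180180
sum: t=0:+1/576 t=1:−1/144 t=2:+1/576 = -1/288
3j²(4 3 5; 0 0 0) = Δ·Π!·Σ² = 20/1001  (sign +1)
sum: t=2:+1/34560 = 1/34560
3j²(4 3 5; 2 3 -5) = Δ·Π!·Σ² = 5/286  (sign +1)
combine: 4πI² = 693·20/1001·5/286 = 450/1859
take √, sign +1: I = 0.13879110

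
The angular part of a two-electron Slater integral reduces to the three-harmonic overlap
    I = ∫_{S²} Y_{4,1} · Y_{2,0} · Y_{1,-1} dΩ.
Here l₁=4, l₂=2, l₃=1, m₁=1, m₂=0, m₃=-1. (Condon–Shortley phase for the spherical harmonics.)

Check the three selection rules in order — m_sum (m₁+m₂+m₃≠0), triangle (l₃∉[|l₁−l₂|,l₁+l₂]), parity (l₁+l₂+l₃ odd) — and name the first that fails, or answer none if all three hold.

azimuthal sum: 1 + 0 − 1 = 0  ✓
2 ≤ 1 ≤ 6 (triangle on l)  ✗
L = 4 + 2 + 1 = 7 (odd)

triangle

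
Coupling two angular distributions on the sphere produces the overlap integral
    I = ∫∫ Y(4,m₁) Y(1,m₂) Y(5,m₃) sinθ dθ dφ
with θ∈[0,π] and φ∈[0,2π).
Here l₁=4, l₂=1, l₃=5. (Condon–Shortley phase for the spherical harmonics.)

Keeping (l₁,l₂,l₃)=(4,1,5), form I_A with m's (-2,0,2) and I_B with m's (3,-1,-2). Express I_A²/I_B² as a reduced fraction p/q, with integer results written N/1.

l's match ⇒ only the (l;m) 3-j factors differ between A and B.
A: triangle coeff Δ(4,1,5) = 1/495; Σ_t [0,0]: t=0:+1/1440 = 1/1440; (3j)²=7/165 [(4 1 5; -2 0 2)], sign=-1
B: triangle coeff Δ(4,1,5) = 1/495; Σ_t [0,0]: t=0:+1/10080 = 1/10080; (3j)²=1/165 [(4 1 5; 3 -1 -2)], sign=-1
I_A²/I_B² = (7/165)/(1/165) = 7/1

7/1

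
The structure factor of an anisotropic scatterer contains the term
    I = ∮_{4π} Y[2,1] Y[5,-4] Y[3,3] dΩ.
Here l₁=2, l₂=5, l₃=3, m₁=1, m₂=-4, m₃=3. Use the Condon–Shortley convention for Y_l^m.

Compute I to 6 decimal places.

0.219610

Rules hold: Σm=0, L=10 even, 3≤3≤7.
N = 5·11·7 = 385
Δ = 4!·0!·6!/11! = 1/2310
Racah Σ t=2..2: t=2:+1/144 = 1/144
⇒ 3j(2 5 3; 0 0 0)² = 10/231, sgn -1
Racah Σ t=1..1: t=1:−1/4320 = -1/4320
⇒ 3j(2 5 3; 1 -4 3)² = 2/55, sgn -1
4πI² = N·(3j₀)²·(3jₘ)² = 20/33
I = +1·√(0.606061/4π) = 0.21961050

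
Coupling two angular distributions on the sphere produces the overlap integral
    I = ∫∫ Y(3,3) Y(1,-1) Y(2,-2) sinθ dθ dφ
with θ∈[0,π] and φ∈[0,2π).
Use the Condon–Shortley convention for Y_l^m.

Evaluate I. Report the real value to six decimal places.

-0.319865

Checks pass: Σm=0; 6 even; l₃=2∈[2,4].
(2·3+1)(2·1+1)(2·2+1) = 105
Δ: 2! 4! 0! / 7! → 1/105
sum: t=1:−1/4 = -1/4
3j²(3 1 2; 0 0 0) = Δ·Π!·Σ² = 3/35  (sign -1)
sum: t=0:+1/48 = 1/48
3j²(3 1 2; 3 -1 -2) = Δ·Π!·Σ² = 1/7  (sign +1)
combine: 4πI² = 105·3/35·1/7 = 9/7
take √, sign -1: I = -0.31986543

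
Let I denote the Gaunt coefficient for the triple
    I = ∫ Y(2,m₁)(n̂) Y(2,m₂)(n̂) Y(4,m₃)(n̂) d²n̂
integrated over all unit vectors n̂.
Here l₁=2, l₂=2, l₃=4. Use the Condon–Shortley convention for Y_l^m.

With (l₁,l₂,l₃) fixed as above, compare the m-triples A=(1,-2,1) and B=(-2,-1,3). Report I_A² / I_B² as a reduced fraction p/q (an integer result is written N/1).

1/7

Shared (l₁,l₂,l₃)=(2,2,4): N and (l;000)² cancel in I_A²/I_B².
A: Δ = 0!·4!·4!/9! = 1/630; Racah Σ t=0..0: t=0:+1/144 = 1/144; ⇒ 3j(2 2 4; 1 -2 1)² = 1/126, sgn -1
B: Δ = 0!·4!·4!/9! = 1/630; Racah Σ t=0..0: t=0:+1/144 = 1/144; ⇒ 3j(2 2 4; -2 -1 3)² = 1/18, sgn -1
I_A²/I_B² = (1/126)/(1/18) = 1/7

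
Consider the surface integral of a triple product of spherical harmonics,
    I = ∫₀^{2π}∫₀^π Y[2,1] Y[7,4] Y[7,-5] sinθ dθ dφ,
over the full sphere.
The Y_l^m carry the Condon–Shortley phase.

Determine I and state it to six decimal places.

-0.188767

Rules hold: Σm=0, L=16 even, 5≤7≤9.
N = 5·15·15 = 1125
Δ = 2!·2!·12!/17! = 1/185640
Racah Σ t=0..2: t=0:+1/2419200 t=1:−1/518400 t=2:+1/2419200 = -1/907200
⇒ 3j(2 7 7; 0 0 0)² = 56/3315, sgn +1
Racah Σ t=0..1: t=0:+1/79833600 t=1:−1/14515200 = -1/17740800
⇒ 3j(2 7 7; 1 4 -5)² = 729/30940, sgn -1
4πI² = N·(3j₀)²·(3jₘ)² = 21870/48841
I = -1·√(0.44778/4π) = -0.18876748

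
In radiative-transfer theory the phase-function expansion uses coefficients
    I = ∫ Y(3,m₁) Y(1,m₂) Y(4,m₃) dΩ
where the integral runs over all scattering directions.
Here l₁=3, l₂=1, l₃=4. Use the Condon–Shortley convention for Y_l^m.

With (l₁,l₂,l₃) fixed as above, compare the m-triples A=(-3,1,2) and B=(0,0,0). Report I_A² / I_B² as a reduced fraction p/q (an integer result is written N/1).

1/16

l's match ⇒ only the (l;m) 3-j factors differ between A and B.
A: triangle coeff Δ(3,1,4) = 1/252; Σ_t [0,0]: t=0:+1/1440 = 1/1440; (3j)²=1/252 [(3 1 4; -3 1 2)], sign=+1
B: triangle coeff Δ(3,1,4) = 1/252; Σ_t [0,0]: t=0:+1/36 = 1/36; (3j)²=4/63 [(3 1 4; 0 0 0)], sign=+1
I_A²/I_B² = (1/252)/(4/63) = 1/16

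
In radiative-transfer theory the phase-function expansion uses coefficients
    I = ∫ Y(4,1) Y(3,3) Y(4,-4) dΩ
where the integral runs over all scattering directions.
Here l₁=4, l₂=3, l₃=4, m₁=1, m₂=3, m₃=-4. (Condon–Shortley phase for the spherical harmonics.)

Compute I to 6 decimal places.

0.000000

l₁+l₂+l₃=11 is odd: 3j(l;000)=0 ⇒ I=0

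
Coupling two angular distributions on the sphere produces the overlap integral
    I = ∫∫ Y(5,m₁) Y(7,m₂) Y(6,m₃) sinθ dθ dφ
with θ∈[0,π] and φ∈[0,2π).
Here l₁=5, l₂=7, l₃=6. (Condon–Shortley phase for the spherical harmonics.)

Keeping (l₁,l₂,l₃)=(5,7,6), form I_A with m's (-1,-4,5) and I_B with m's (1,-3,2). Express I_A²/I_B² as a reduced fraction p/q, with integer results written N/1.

l's match ⇒ only the (l;m) 3-j factors differ between A and B.
A: triangle coeff Δ(5,7,6) = 1/174594420; Σ_t [2,3]: t=2:+1/5806080 t=3:−1/8709120 = 1/17418240; (3j)²=275/88179 [(5 7 6; -1 -4 5)], sign=-1
B: triangle coeff Δ(5,7,6) = 1/174594420; Σ_t [0,4]: t=0:+1/9953280 t=1:−1/518400 t=2:+1/276480 t=3:−1/1088640 t=4:+1/46448640 = 23/25804800; (3j)²=42849/6466460 [(5 7 6; 1 -3 2)], sign=+1
I_A²/I_B² = (275/88179)/(42849/6466460) = 60500/128547

60500/128547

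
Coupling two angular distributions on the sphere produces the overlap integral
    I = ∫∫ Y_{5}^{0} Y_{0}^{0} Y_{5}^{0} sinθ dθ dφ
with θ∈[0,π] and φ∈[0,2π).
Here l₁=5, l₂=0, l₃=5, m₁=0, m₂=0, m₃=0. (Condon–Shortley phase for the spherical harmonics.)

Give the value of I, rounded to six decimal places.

0.282095

Rules hold: Σm=0, L=10 even, 5≤5≤5.
N = 11·1·11 = 121
Δ = 0!·10!·0!/11! = 1/11
Racah Σ t=0..0: t=0:+1/14400 = 1/14400
⇒ 3j(5 0 5; 0 0 0)² = 1/11, sgn -1
(m-triple is (0,0,0) — same symbol as above.)
4πI² = N·(3j₀)²·(3jₘ)² = 1/1
I = +1·√(1/4π) = 0.28209479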